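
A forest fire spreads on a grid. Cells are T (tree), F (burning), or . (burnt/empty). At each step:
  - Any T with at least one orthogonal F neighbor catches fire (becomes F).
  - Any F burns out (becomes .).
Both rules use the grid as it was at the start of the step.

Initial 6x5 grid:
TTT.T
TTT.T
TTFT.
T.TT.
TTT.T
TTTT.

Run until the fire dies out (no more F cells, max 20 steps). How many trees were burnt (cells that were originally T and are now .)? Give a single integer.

Answer: 19

Derivation:
Step 1: +4 fires, +1 burnt (F count now 4)
Step 2: +5 fires, +4 burnt (F count now 5)
Step 3: +5 fires, +5 burnt (F count now 5)
Step 4: +4 fires, +5 burnt (F count now 4)
Step 5: +1 fires, +4 burnt (F count now 1)
Step 6: +0 fires, +1 burnt (F count now 0)
Fire out after step 6
Initially T: 22, now '.': 27
Total burnt (originally-T cells now '.'): 19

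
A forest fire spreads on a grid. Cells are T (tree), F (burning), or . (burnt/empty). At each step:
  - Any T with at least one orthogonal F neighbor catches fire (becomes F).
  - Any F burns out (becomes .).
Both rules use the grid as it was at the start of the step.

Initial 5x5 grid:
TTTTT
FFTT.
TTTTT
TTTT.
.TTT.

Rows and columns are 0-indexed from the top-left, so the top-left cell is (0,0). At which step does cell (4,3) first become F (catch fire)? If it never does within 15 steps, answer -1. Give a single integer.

Step 1: cell (4,3)='T' (+5 fires, +2 burnt)
Step 2: cell (4,3)='T' (+5 fires, +5 burnt)
Step 3: cell (4,3)='T' (+4 fires, +5 burnt)
Step 4: cell (4,3)='T' (+4 fires, +4 burnt)
Step 5: cell (4,3)='F' (+1 fires, +4 burnt)
  -> target ignites at step 5
Step 6: cell (4,3)='.' (+0 fires, +1 burnt)
  fire out at step 6

5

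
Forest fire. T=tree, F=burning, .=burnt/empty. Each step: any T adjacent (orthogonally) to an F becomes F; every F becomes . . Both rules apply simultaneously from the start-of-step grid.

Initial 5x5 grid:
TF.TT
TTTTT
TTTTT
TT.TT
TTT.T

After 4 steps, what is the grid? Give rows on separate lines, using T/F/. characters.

Step 1: 2 trees catch fire, 1 burn out
  F..TT
  TFTTT
  TTTTT
  TT.TT
  TTT.T
Step 2: 3 trees catch fire, 2 burn out
  ...TT
  F.FTT
  TFTTT
  TT.TT
  TTT.T
Step 3: 4 trees catch fire, 3 burn out
  ...TT
  ...FT
  F.FTT
  TF.TT
  TTT.T
Step 4: 5 trees catch fire, 4 burn out
  ...FT
  ....F
  ...FT
  F..TT
  TFT.T

...FT
....F
...FT
F..TT
TFT.T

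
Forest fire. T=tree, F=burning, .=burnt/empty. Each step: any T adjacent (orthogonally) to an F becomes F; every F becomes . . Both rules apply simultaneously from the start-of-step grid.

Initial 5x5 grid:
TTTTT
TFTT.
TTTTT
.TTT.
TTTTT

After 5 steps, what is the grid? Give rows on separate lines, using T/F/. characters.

Step 1: 4 trees catch fire, 1 burn out
  TFTTT
  F.FT.
  TFTTT
  .TTT.
  TTTTT
Step 2: 6 trees catch fire, 4 burn out
  F.FTT
  ...F.
  F.FTT
  .FTT.
  TTTTT
Step 3: 4 trees catch fire, 6 burn out
  ...FT
  .....
  ...FT
  ..FT.
  TFTTT
Step 4: 5 trees catch fire, 4 burn out
  ....F
  .....
  ....F
  ...F.
  F.FTT
Step 5: 1 trees catch fire, 5 burn out
  .....
  .....
  .....
  .....
  ...FT

.....
.....
.....
.....
...FT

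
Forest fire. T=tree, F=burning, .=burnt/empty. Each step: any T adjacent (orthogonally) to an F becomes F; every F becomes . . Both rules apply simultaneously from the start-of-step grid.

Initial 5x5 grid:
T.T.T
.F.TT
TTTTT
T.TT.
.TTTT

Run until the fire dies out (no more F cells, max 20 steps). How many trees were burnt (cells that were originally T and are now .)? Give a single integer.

Step 1: +1 fires, +1 burnt (F count now 1)
Step 2: +2 fires, +1 burnt (F count now 2)
Step 3: +3 fires, +2 burnt (F count now 3)
Step 4: +4 fires, +3 burnt (F count now 4)
Step 5: +3 fires, +4 burnt (F count now 3)
Step 6: +2 fires, +3 burnt (F count now 2)
Step 7: +0 fires, +2 burnt (F count now 0)
Fire out after step 7
Initially T: 17, now '.': 23
Total burnt (originally-T cells now '.'): 15

Answer: 15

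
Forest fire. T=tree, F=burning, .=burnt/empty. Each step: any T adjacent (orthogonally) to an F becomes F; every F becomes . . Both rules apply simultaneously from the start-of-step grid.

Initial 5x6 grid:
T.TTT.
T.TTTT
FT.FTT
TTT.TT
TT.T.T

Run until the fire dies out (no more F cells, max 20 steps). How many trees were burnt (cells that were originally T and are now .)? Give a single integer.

Answer: 20

Derivation:
Step 1: +5 fires, +2 burnt (F count now 5)
Step 2: +8 fires, +5 burnt (F count now 8)
Step 3: +6 fires, +8 burnt (F count now 6)
Step 4: +1 fires, +6 burnt (F count now 1)
Step 5: +0 fires, +1 burnt (F count now 0)
Fire out after step 5
Initially T: 21, now '.': 29
Total burnt (originally-T cells now '.'): 20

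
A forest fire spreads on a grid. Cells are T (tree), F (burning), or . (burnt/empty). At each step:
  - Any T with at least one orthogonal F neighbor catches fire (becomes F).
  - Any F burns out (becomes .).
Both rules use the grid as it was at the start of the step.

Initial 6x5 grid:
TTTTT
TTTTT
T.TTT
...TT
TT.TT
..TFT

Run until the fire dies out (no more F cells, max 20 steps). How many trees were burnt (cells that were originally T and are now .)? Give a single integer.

Answer: 20

Derivation:
Step 1: +3 fires, +1 burnt (F count now 3)
Step 2: +2 fires, +3 burnt (F count now 2)
Step 3: +2 fires, +2 burnt (F count now 2)
Step 4: +3 fires, +2 burnt (F count now 3)
Step 5: +3 fires, +3 burnt (F count now 3)
Step 6: +3 fires, +3 burnt (F count now 3)
Step 7: +2 fires, +3 burnt (F count now 2)
Step 8: +2 fires, +2 burnt (F count now 2)
Step 9: +0 fires, +2 burnt (F count now 0)
Fire out after step 9
Initially T: 22, now '.': 28
Total burnt (originally-T cells now '.'): 20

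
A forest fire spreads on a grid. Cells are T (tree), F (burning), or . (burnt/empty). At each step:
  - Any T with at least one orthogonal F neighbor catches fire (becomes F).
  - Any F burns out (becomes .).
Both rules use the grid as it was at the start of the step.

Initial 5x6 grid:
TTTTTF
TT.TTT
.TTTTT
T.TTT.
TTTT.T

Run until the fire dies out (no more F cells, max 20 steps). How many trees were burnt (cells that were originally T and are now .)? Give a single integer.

Answer: 23

Derivation:
Step 1: +2 fires, +1 burnt (F count now 2)
Step 2: +3 fires, +2 burnt (F count now 3)
Step 3: +3 fires, +3 burnt (F count now 3)
Step 4: +3 fires, +3 burnt (F count now 3)
Step 5: +4 fires, +3 burnt (F count now 4)
Step 6: +4 fires, +4 burnt (F count now 4)
Step 7: +1 fires, +4 burnt (F count now 1)
Step 8: +1 fires, +1 burnt (F count now 1)
Step 9: +1 fires, +1 burnt (F count now 1)
Step 10: +1 fires, +1 burnt (F count now 1)
Step 11: +0 fires, +1 burnt (F count now 0)
Fire out after step 11
Initially T: 24, now '.': 29
Total burnt (originally-T cells now '.'): 23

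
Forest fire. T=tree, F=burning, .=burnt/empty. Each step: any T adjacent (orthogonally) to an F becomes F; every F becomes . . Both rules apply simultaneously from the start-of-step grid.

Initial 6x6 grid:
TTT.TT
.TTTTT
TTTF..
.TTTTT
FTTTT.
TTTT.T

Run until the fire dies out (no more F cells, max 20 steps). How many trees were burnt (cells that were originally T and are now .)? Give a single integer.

Step 1: +5 fires, +2 burnt (F count now 5)
Step 2: +9 fires, +5 burnt (F count now 9)
Step 3: +9 fires, +9 burnt (F count now 9)
Step 4: +2 fires, +9 burnt (F count now 2)
Step 5: +1 fires, +2 burnt (F count now 1)
Step 6: +0 fires, +1 burnt (F count now 0)
Fire out after step 6
Initially T: 27, now '.': 35
Total burnt (originally-T cells now '.'): 26

Answer: 26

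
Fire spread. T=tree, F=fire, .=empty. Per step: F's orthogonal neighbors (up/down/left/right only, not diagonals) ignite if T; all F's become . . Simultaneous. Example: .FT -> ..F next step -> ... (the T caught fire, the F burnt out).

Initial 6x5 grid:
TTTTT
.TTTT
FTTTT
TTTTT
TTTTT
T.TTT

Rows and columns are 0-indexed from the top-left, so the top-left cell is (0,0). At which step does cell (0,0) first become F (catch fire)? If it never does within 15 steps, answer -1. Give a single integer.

Step 1: cell (0,0)='T' (+2 fires, +1 burnt)
Step 2: cell (0,0)='T' (+4 fires, +2 burnt)
Step 3: cell (0,0)='T' (+6 fires, +4 burnt)
Step 4: cell (0,0)='F' (+6 fires, +6 burnt)
  -> target ignites at step 4
Step 5: cell (0,0)='.' (+5 fires, +6 burnt)
Step 6: cell (0,0)='.' (+3 fires, +5 burnt)
Step 7: cell (0,0)='.' (+1 fires, +3 burnt)
Step 8: cell (0,0)='.' (+0 fires, +1 burnt)
  fire out at step 8

4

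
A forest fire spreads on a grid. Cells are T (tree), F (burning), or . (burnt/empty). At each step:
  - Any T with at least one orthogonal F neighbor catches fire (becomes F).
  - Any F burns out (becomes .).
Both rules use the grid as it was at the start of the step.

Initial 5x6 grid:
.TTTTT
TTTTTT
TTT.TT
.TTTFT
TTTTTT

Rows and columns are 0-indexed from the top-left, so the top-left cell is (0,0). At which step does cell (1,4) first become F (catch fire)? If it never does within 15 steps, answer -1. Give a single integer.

Step 1: cell (1,4)='T' (+4 fires, +1 burnt)
Step 2: cell (1,4)='F' (+5 fires, +4 burnt)
  -> target ignites at step 2
Step 3: cell (1,4)='.' (+6 fires, +5 burnt)
Step 4: cell (1,4)='.' (+5 fires, +6 burnt)
Step 5: cell (1,4)='.' (+4 fires, +5 burnt)
Step 6: cell (1,4)='.' (+2 fires, +4 burnt)
Step 7: cell (1,4)='.' (+0 fires, +2 burnt)
  fire out at step 7

2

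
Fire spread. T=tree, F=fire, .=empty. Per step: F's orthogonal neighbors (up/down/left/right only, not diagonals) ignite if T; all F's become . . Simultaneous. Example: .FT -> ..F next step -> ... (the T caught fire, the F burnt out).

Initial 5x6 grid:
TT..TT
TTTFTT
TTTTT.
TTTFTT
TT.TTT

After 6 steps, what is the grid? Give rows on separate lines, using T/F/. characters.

Step 1: 6 trees catch fire, 2 burn out
  TT..TT
  TTF.FT
  TTTFT.
  TTF.FT
  TT.FTT
Step 2: 8 trees catch fire, 6 burn out
  TT..FT
  TF...F
  TTF.F.
  TF...F
  TT..FT
Step 3: 7 trees catch fire, 8 burn out
  TF...F
  F.....
  TF....
  F.....
  TF...F
Step 4: 3 trees catch fire, 7 burn out
  F.....
  ......
  F.....
  ......
  F.....
Step 5: 0 trees catch fire, 3 burn out
  ......
  ......
  ......
  ......
  ......
Step 6: 0 trees catch fire, 0 burn out
  ......
  ......
  ......
  ......
  ......

......
......
......
......
......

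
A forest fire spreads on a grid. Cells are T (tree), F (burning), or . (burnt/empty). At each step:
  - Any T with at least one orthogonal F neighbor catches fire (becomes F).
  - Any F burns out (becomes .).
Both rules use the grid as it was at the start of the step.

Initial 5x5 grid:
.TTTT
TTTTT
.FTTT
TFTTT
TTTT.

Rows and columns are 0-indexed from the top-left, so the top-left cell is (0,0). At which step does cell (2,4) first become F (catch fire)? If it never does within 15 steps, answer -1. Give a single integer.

Step 1: cell (2,4)='T' (+5 fires, +2 burnt)
Step 2: cell (2,4)='T' (+7 fires, +5 burnt)
Step 3: cell (2,4)='F' (+5 fires, +7 burnt)
  -> target ignites at step 3
Step 4: cell (2,4)='.' (+2 fires, +5 burnt)
Step 5: cell (2,4)='.' (+1 fires, +2 burnt)
Step 6: cell (2,4)='.' (+0 fires, +1 burnt)
  fire out at step 6

3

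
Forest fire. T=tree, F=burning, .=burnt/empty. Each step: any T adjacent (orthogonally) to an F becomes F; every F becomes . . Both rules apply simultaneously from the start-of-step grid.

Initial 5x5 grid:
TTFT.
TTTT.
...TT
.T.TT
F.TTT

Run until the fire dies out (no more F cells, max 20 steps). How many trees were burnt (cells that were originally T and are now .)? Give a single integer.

Step 1: +3 fires, +2 burnt (F count now 3)
Step 2: +3 fires, +3 burnt (F count now 3)
Step 3: +2 fires, +3 burnt (F count now 2)
Step 4: +2 fires, +2 burnt (F count now 2)
Step 5: +2 fires, +2 burnt (F count now 2)
Step 6: +2 fires, +2 burnt (F count now 2)
Step 7: +0 fires, +2 burnt (F count now 0)
Fire out after step 7
Initially T: 15, now '.': 24
Total burnt (originally-T cells now '.'): 14

Answer: 14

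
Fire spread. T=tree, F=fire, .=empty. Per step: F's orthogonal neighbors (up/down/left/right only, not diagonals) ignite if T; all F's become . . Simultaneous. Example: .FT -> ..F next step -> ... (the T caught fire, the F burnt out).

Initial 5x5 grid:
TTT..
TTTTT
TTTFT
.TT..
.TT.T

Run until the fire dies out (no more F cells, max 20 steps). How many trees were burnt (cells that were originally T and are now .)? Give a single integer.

Answer: 16

Derivation:
Step 1: +3 fires, +1 burnt (F count now 3)
Step 2: +4 fires, +3 burnt (F count now 4)
Step 3: +5 fires, +4 burnt (F count now 5)
Step 4: +3 fires, +5 burnt (F count now 3)
Step 5: +1 fires, +3 burnt (F count now 1)
Step 6: +0 fires, +1 burnt (F count now 0)
Fire out after step 6
Initially T: 17, now '.': 24
Total burnt (originally-T cells now '.'): 16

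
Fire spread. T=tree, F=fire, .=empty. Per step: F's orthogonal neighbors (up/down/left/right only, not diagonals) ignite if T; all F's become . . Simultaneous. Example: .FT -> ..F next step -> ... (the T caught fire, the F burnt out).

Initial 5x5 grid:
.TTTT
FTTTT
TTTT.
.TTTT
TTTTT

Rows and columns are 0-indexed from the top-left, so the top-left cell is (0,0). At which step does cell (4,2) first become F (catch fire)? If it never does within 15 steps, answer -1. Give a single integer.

Step 1: cell (4,2)='T' (+2 fires, +1 burnt)
Step 2: cell (4,2)='T' (+3 fires, +2 burnt)
Step 3: cell (4,2)='T' (+4 fires, +3 burnt)
Step 4: cell (4,2)='T' (+5 fires, +4 burnt)
Step 5: cell (4,2)='F' (+4 fires, +5 burnt)
  -> target ignites at step 5
Step 6: cell (4,2)='.' (+2 fires, +4 burnt)
Step 7: cell (4,2)='.' (+1 fires, +2 burnt)
Step 8: cell (4,2)='.' (+0 fires, +1 burnt)
  fire out at step 8

5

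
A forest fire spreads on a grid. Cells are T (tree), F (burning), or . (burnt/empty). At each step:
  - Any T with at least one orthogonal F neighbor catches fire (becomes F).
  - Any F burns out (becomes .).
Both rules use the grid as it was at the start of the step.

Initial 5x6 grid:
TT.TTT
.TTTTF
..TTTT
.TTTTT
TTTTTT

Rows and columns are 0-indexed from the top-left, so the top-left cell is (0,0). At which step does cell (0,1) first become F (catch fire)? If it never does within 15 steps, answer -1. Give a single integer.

Step 1: cell (0,1)='T' (+3 fires, +1 burnt)
Step 2: cell (0,1)='T' (+4 fires, +3 burnt)
Step 3: cell (0,1)='T' (+5 fires, +4 burnt)
Step 4: cell (0,1)='T' (+4 fires, +5 burnt)
Step 5: cell (0,1)='F' (+3 fires, +4 burnt)
  -> target ignites at step 5
Step 6: cell (0,1)='.' (+3 fires, +3 burnt)
Step 7: cell (0,1)='.' (+1 fires, +3 burnt)
Step 8: cell (0,1)='.' (+1 fires, +1 burnt)
Step 9: cell (0,1)='.' (+0 fires, +1 burnt)
  fire out at step 9

5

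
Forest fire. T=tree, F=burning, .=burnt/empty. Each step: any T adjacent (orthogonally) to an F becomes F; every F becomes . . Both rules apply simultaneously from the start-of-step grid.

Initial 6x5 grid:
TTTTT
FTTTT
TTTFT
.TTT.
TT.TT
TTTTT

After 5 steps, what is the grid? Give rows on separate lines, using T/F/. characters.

Step 1: 7 trees catch fire, 2 burn out
  FTTTT
  .FTFT
  FTF.F
  .TTF.
  TT.TT
  TTTTT
Step 2: 7 trees catch fire, 7 burn out
  .FTFT
  ..F.F
  .F...
  .TF..
  TT.FT
  TTTTT
Step 3: 5 trees catch fire, 7 burn out
  ..F.F
  .....
  .....
  .F...
  TT..F
  TTTFT
Step 4: 3 trees catch fire, 5 burn out
  .....
  .....
  .....
  .....
  TF...
  TTF.F
Step 5: 2 trees catch fire, 3 burn out
  .....
  .....
  .....
  .....
  F....
  TF...

.....
.....
.....
.....
F....
TF...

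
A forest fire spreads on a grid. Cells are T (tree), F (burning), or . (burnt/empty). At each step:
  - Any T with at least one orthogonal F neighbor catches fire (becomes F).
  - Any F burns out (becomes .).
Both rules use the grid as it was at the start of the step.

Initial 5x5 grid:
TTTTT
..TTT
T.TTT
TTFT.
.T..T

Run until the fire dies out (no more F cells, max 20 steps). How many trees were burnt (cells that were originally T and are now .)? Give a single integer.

Answer: 16

Derivation:
Step 1: +3 fires, +1 burnt (F count now 3)
Step 2: +4 fires, +3 burnt (F count now 4)
Step 3: +4 fires, +4 burnt (F count now 4)
Step 4: +3 fires, +4 burnt (F count now 3)
Step 5: +2 fires, +3 burnt (F count now 2)
Step 6: +0 fires, +2 burnt (F count now 0)
Fire out after step 6
Initially T: 17, now '.': 24
Total burnt (originally-T cells now '.'): 16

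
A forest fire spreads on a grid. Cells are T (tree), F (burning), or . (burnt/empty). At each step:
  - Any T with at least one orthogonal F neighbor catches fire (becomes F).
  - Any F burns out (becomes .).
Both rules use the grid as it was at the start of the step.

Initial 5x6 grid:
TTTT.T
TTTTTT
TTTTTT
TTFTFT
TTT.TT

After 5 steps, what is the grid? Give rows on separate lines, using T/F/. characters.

Step 1: 7 trees catch fire, 2 burn out
  TTTT.T
  TTTTTT
  TTFTFT
  TF.F.F
  TTF.FT
Step 2: 8 trees catch fire, 7 burn out
  TTTT.T
  TTFTFT
  TF.F.F
  F.....
  TF...F
Step 3: 6 trees catch fire, 8 burn out
  TTFT.T
  TF.F.F
  F.....
  ......
  F.....
Step 4: 4 trees catch fire, 6 burn out
  TF.F.F
  F.....
  ......
  ......
  ......
Step 5: 1 trees catch fire, 4 burn out
  F.....
  ......
  ......
  ......
  ......

F.....
......
......
......
......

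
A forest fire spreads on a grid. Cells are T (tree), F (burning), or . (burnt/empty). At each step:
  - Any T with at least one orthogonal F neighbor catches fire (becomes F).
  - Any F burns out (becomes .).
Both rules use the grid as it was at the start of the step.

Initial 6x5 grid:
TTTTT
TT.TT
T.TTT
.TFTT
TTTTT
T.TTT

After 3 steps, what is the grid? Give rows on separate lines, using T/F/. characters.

Step 1: 4 trees catch fire, 1 burn out
  TTTTT
  TT.TT
  T.FTT
  .F.FT
  TTFTT
  T.TTT
Step 2: 5 trees catch fire, 4 burn out
  TTTTT
  TT.TT
  T..FT
  ....F
  TF.FT
  T.FTT
Step 3: 5 trees catch fire, 5 burn out
  TTTTT
  TT.FT
  T...F
  .....
  F...F
  T..FT

TTTTT
TT.FT
T...F
.....
F...F
T..FT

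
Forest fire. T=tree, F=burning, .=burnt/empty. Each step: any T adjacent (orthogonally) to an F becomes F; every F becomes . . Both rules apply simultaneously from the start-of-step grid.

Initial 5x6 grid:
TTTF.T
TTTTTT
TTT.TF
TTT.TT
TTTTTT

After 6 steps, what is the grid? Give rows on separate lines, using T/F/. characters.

Step 1: 5 trees catch fire, 2 burn out
  TTF..T
  TTTFTF
  TTT.F.
  TTT.TF
  TTTTTT
Step 2: 6 trees catch fire, 5 burn out
  TF...F
  TTF.F.
  TTT...
  TTT.F.
  TTTTTF
Step 3: 4 trees catch fire, 6 burn out
  F.....
  TF....
  TTF...
  TTT...
  TTTTF.
Step 4: 4 trees catch fire, 4 burn out
  ......
  F.....
  TF....
  TTF...
  TTTF..
Step 5: 3 trees catch fire, 4 burn out
  ......
  ......
  F.....
  TF....
  TTF...
Step 6: 2 trees catch fire, 3 burn out
  ......
  ......
  ......
  F.....
  TF....

......
......
......
F.....
TF....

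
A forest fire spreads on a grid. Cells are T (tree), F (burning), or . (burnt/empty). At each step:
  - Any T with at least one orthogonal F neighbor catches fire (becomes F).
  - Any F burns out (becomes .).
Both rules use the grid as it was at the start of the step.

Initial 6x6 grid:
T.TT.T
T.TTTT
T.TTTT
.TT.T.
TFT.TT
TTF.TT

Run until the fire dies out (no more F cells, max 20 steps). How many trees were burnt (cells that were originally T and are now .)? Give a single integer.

Answer: 22

Derivation:
Step 1: +4 fires, +2 burnt (F count now 4)
Step 2: +2 fires, +4 burnt (F count now 2)
Step 3: +1 fires, +2 burnt (F count now 1)
Step 4: +2 fires, +1 burnt (F count now 2)
Step 5: +3 fires, +2 burnt (F count now 3)
Step 6: +4 fires, +3 burnt (F count now 4)
Step 7: +2 fires, +4 burnt (F count now 2)
Step 8: +3 fires, +2 burnt (F count now 3)
Step 9: +1 fires, +3 burnt (F count now 1)
Step 10: +0 fires, +1 burnt (F count now 0)
Fire out after step 10
Initially T: 25, now '.': 33
Total burnt (originally-T cells now '.'): 22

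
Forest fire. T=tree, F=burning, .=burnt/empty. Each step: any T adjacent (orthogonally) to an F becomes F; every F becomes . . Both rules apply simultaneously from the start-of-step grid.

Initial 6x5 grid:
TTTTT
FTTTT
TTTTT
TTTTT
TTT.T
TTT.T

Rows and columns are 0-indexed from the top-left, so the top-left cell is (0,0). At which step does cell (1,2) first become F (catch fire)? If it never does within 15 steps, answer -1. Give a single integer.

Step 1: cell (1,2)='T' (+3 fires, +1 burnt)
Step 2: cell (1,2)='F' (+4 fires, +3 burnt)
  -> target ignites at step 2
Step 3: cell (1,2)='.' (+5 fires, +4 burnt)
Step 4: cell (1,2)='.' (+6 fires, +5 burnt)
Step 5: cell (1,2)='.' (+5 fires, +6 burnt)
Step 6: cell (1,2)='.' (+2 fires, +5 burnt)
Step 7: cell (1,2)='.' (+1 fires, +2 burnt)
Step 8: cell (1,2)='.' (+1 fires, +1 burnt)
Step 9: cell (1,2)='.' (+0 fires, +1 burnt)
  fire out at step 9

2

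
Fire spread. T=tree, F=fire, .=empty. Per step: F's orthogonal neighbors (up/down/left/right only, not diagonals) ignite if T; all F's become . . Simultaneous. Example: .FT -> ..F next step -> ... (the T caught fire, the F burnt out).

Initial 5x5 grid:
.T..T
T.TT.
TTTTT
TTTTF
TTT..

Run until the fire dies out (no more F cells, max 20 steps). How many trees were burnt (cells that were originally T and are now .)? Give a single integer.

Answer: 15

Derivation:
Step 1: +2 fires, +1 burnt (F count now 2)
Step 2: +2 fires, +2 burnt (F count now 2)
Step 3: +4 fires, +2 burnt (F count now 4)
Step 4: +4 fires, +4 burnt (F count now 4)
Step 5: +2 fires, +4 burnt (F count now 2)
Step 6: +1 fires, +2 burnt (F count now 1)
Step 7: +0 fires, +1 burnt (F count now 0)
Fire out after step 7
Initially T: 17, now '.': 23
Total burnt (originally-T cells now '.'): 15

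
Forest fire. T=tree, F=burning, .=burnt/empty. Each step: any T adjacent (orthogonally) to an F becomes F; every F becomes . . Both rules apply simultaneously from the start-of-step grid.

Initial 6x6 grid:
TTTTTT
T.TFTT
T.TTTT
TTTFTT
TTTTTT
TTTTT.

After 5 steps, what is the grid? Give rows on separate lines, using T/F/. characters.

Step 1: 7 trees catch fire, 2 burn out
  TTTFTT
  T.F.FT
  T.TFTT
  TTF.FT
  TTTFTT
  TTTTT.
Step 2: 10 trees catch fire, 7 burn out
  TTF.FT
  T....F
  T.F.FT
  TF...F
  TTF.FT
  TTTFT.
Step 3: 8 trees catch fire, 10 burn out
  TF...F
  T.....
  T....F
  F.....
  TF...F
  TTF.F.
Step 4: 4 trees catch fire, 8 burn out
  F.....
  T.....
  F.....
  ......
  F.....
  TF....
Step 5: 2 trees catch fire, 4 burn out
  ......
  F.....
  ......
  ......
  ......
  F.....

......
F.....
......
......
......
F.....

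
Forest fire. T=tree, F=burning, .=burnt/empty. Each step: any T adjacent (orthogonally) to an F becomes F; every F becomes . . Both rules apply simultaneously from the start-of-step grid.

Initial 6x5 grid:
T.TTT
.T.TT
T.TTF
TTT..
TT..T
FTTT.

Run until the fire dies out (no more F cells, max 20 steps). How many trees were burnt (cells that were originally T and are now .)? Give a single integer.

Step 1: +4 fires, +2 burnt (F count now 4)
Step 2: +6 fires, +4 burnt (F count now 6)
Step 3: +5 fires, +6 burnt (F count now 5)
Step 4: +1 fires, +5 burnt (F count now 1)
Step 5: +0 fires, +1 burnt (F count now 0)
Fire out after step 5
Initially T: 19, now '.': 27
Total burnt (originally-T cells now '.'): 16

Answer: 16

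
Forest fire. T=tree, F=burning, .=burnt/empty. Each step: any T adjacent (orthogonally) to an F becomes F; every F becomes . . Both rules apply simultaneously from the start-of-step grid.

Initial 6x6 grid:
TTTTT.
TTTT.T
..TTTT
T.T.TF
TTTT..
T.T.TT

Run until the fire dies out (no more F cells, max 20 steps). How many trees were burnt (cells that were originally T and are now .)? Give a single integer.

Step 1: +2 fires, +1 burnt (F count now 2)
Step 2: +2 fires, +2 burnt (F count now 2)
Step 3: +1 fires, +2 burnt (F count now 1)
Step 4: +2 fires, +1 burnt (F count now 2)
Step 5: +3 fires, +2 burnt (F count now 3)
Step 6: +4 fires, +3 burnt (F count now 4)
Step 7: +5 fires, +4 burnt (F count now 5)
Step 8: +2 fires, +5 burnt (F count now 2)
Step 9: +2 fires, +2 burnt (F count now 2)
Step 10: +0 fires, +2 burnt (F count now 0)
Fire out after step 10
Initially T: 25, now '.': 34
Total burnt (originally-T cells now '.'): 23

Answer: 23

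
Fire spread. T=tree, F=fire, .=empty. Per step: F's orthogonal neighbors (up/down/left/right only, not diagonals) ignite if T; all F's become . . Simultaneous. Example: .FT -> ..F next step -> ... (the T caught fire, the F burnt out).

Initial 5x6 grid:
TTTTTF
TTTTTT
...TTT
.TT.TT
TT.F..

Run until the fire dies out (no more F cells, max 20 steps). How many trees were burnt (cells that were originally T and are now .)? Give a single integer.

Step 1: +2 fires, +2 burnt (F count now 2)
Step 2: +3 fires, +2 burnt (F count now 3)
Step 3: +4 fires, +3 burnt (F count now 4)
Step 4: +4 fires, +4 burnt (F count now 4)
Step 5: +2 fires, +4 burnt (F count now 2)
Step 6: +1 fires, +2 burnt (F count now 1)
Step 7: +0 fires, +1 burnt (F count now 0)
Fire out after step 7
Initially T: 20, now '.': 26
Total burnt (originally-T cells now '.'): 16

Answer: 16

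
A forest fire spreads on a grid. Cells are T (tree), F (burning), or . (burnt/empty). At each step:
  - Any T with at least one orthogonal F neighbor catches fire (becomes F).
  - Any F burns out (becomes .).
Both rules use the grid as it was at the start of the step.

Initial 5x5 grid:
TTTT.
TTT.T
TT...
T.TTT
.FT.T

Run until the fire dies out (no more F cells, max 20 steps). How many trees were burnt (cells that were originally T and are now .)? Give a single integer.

Answer: 5

Derivation:
Step 1: +1 fires, +1 burnt (F count now 1)
Step 2: +1 fires, +1 burnt (F count now 1)
Step 3: +1 fires, +1 burnt (F count now 1)
Step 4: +1 fires, +1 burnt (F count now 1)
Step 5: +1 fires, +1 burnt (F count now 1)
Step 6: +0 fires, +1 burnt (F count now 0)
Fire out after step 6
Initially T: 16, now '.': 14
Total burnt (originally-T cells now '.'): 5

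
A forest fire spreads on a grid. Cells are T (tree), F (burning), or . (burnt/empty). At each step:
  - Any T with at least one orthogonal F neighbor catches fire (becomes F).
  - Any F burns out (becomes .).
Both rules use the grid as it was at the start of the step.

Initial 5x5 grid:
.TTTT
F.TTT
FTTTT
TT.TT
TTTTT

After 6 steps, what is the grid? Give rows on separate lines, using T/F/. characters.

Step 1: 2 trees catch fire, 2 burn out
  .TTTT
  ..TTT
  .FTTT
  FT.TT
  TTTTT
Step 2: 3 trees catch fire, 2 burn out
  .TTTT
  ..TTT
  ..FTT
  .F.TT
  FTTTT
Step 3: 3 trees catch fire, 3 burn out
  .TTTT
  ..FTT
  ...FT
  ...TT
  .FTTT
Step 4: 5 trees catch fire, 3 burn out
  .TFTT
  ...FT
  ....F
  ...FT
  ..FTT
Step 5: 5 trees catch fire, 5 burn out
  .F.FT
  ....F
  .....
  ....F
  ...FT
Step 6: 2 trees catch fire, 5 burn out
  ....F
  .....
  .....
  .....
  ....F

....F
.....
.....
.....
....F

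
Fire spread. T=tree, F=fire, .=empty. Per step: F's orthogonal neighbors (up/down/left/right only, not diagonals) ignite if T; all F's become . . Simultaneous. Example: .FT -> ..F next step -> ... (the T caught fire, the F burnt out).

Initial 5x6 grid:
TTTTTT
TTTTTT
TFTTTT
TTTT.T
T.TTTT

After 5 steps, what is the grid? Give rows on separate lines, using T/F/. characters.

Step 1: 4 trees catch fire, 1 burn out
  TTTTTT
  TFTTTT
  F.FTTT
  TFTT.T
  T.TTTT
Step 2: 6 trees catch fire, 4 burn out
  TFTTTT
  F.FTTT
  ...FTT
  F.FT.T
  T.TTTT
Step 3: 7 trees catch fire, 6 burn out
  F.FTTT
  ...FTT
  ....FT
  ...F.T
  F.FTTT
Step 4: 4 trees catch fire, 7 burn out
  ...FTT
  ....FT
  .....F
  .....T
  ...FTT
Step 5: 4 trees catch fire, 4 burn out
  ....FT
  .....F
  ......
  .....F
  ....FT

....FT
.....F
......
.....F
....FT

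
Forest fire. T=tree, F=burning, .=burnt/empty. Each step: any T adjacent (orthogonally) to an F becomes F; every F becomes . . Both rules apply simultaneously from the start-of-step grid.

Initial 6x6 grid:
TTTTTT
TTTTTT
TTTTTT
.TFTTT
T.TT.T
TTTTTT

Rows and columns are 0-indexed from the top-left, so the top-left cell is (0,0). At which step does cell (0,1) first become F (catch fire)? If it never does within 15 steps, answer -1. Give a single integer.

Step 1: cell (0,1)='T' (+4 fires, +1 burnt)
Step 2: cell (0,1)='T' (+6 fires, +4 burnt)
Step 3: cell (0,1)='T' (+8 fires, +6 burnt)
Step 4: cell (0,1)='F' (+8 fires, +8 burnt)
  -> target ignites at step 4
Step 5: cell (0,1)='.' (+5 fires, +8 burnt)
Step 6: cell (0,1)='.' (+1 fires, +5 burnt)
Step 7: cell (0,1)='.' (+0 fires, +1 burnt)
  fire out at step 7

4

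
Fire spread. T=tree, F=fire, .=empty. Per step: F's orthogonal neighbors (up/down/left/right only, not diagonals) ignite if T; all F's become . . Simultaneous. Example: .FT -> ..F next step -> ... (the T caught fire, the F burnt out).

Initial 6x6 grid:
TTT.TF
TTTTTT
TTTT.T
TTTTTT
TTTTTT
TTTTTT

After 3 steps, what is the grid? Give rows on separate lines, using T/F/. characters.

Step 1: 2 trees catch fire, 1 burn out
  TTT.F.
  TTTTTF
  TTTT.T
  TTTTTT
  TTTTTT
  TTTTTT
Step 2: 2 trees catch fire, 2 burn out
  TTT...
  TTTTF.
  TTTT.F
  TTTTTT
  TTTTTT
  TTTTTT
Step 3: 2 trees catch fire, 2 burn out
  TTT...
  TTTF..
  TTTT..
  TTTTTF
  TTTTTT
  TTTTTT

TTT...
TTTF..
TTTT..
TTTTTF
TTTTTT
TTTTTT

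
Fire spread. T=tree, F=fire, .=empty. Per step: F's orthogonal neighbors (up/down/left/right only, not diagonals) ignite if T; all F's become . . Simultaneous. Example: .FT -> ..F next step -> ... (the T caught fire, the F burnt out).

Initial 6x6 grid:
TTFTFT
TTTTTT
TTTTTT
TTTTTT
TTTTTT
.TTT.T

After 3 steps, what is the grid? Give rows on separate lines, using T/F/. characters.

Step 1: 5 trees catch fire, 2 burn out
  TF.F.F
  TTFTFT
  TTTTTT
  TTTTTT
  TTTTTT
  .TTT.T
Step 2: 6 trees catch fire, 5 burn out
  F.....
  TF.F.F
  TTFTFT
  TTTTTT
  TTTTTT
  .TTT.T
Step 3: 6 trees catch fire, 6 burn out
  ......
  F.....
  TF.F.F
  TTFTFT
  TTTTTT
  .TTT.T

......
F.....
TF.F.F
TTFTFT
TTTTTT
.TTT.T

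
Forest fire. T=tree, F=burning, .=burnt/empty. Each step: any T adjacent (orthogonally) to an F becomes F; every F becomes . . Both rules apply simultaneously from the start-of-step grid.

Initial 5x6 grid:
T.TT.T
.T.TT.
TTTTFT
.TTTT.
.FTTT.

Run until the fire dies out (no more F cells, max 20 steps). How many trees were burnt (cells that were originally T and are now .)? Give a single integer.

Step 1: +6 fires, +2 burnt (F count now 6)
Step 2: +7 fires, +6 burnt (F count now 7)
Step 3: +3 fires, +7 burnt (F count now 3)
Step 4: +1 fires, +3 burnt (F count now 1)
Step 5: +0 fires, +1 burnt (F count now 0)
Fire out after step 5
Initially T: 19, now '.': 28
Total burnt (originally-T cells now '.'): 17

Answer: 17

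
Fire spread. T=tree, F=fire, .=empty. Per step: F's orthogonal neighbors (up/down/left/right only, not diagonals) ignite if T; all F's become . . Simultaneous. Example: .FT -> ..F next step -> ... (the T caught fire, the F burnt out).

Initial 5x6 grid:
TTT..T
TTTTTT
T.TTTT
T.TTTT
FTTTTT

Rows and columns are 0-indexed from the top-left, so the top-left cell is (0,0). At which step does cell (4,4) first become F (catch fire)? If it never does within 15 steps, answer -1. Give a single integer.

Step 1: cell (4,4)='T' (+2 fires, +1 burnt)
Step 2: cell (4,4)='T' (+2 fires, +2 burnt)
Step 3: cell (4,4)='T' (+3 fires, +2 burnt)
Step 4: cell (4,4)='F' (+5 fires, +3 burnt)
  -> target ignites at step 4
Step 5: cell (4,4)='.' (+5 fires, +5 burnt)
Step 6: cell (4,4)='.' (+4 fires, +5 burnt)
Step 7: cell (4,4)='.' (+2 fires, +4 burnt)
Step 8: cell (4,4)='.' (+1 fires, +2 burnt)
Step 9: cell (4,4)='.' (+1 fires, +1 burnt)
Step 10: cell (4,4)='.' (+0 fires, +1 burnt)
  fire out at step 10

4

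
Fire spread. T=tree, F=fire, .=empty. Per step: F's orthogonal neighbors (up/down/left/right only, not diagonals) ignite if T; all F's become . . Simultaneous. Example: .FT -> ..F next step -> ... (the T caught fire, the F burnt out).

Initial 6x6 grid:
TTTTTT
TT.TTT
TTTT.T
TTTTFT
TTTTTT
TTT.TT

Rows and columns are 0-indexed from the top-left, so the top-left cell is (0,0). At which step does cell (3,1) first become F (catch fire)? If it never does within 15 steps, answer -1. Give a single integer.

Step 1: cell (3,1)='T' (+3 fires, +1 burnt)
Step 2: cell (3,1)='T' (+6 fires, +3 burnt)
Step 3: cell (3,1)='F' (+6 fires, +6 burnt)
  -> target ignites at step 3
Step 4: cell (3,1)='.' (+7 fires, +6 burnt)
Step 5: cell (3,1)='.' (+6 fires, +7 burnt)
Step 6: cell (3,1)='.' (+3 fires, +6 burnt)
Step 7: cell (3,1)='.' (+1 fires, +3 burnt)
Step 8: cell (3,1)='.' (+0 fires, +1 burnt)
  fire out at step 8

3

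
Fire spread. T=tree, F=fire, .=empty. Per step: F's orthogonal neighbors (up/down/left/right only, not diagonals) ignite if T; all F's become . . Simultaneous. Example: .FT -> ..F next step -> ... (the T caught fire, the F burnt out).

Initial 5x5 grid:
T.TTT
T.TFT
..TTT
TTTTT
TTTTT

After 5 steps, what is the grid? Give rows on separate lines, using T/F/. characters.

Step 1: 4 trees catch fire, 1 burn out
  T.TFT
  T.F.F
  ..TFT
  TTTTT
  TTTTT
Step 2: 5 trees catch fire, 4 burn out
  T.F.F
  T....
  ..F.F
  TTTFT
  TTTTT
Step 3: 3 trees catch fire, 5 burn out
  T....
  T....
  .....
  TTF.F
  TTTFT
Step 4: 3 trees catch fire, 3 burn out
  T....
  T....
  .....
  TF...
  TTF.F
Step 5: 2 trees catch fire, 3 burn out
  T....
  T....
  .....
  F....
  TF...

T....
T....
.....
F....
TF...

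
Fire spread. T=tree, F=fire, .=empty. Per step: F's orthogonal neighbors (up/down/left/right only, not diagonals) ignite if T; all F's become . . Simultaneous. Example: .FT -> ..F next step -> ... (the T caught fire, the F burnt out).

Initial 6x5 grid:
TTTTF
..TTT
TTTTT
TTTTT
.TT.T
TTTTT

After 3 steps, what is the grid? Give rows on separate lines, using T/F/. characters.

Step 1: 2 trees catch fire, 1 burn out
  TTTF.
  ..TTF
  TTTTT
  TTTTT
  .TT.T
  TTTTT
Step 2: 3 trees catch fire, 2 burn out
  TTF..
  ..TF.
  TTTTF
  TTTTT
  .TT.T
  TTTTT
Step 3: 4 trees catch fire, 3 burn out
  TF...
  ..F..
  TTTF.
  TTTTF
  .TT.T
  TTTTT

TF...
..F..
TTTF.
TTTTF
.TT.T
TTTTT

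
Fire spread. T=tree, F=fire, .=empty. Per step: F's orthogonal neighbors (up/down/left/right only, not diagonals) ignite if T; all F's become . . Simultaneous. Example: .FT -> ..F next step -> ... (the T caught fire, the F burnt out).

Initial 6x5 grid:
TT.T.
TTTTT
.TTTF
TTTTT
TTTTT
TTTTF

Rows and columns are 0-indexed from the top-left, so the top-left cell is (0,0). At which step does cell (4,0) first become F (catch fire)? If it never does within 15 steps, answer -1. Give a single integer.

Step 1: cell (4,0)='T' (+5 fires, +2 burnt)
Step 2: cell (4,0)='T' (+5 fires, +5 burnt)
Step 3: cell (4,0)='T' (+6 fires, +5 burnt)
Step 4: cell (4,0)='T' (+4 fires, +6 burnt)
Step 5: cell (4,0)='F' (+4 fires, +4 burnt)
  -> target ignites at step 5
Step 6: cell (4,0)='.' (+1 fires, +4 burnt)
Step 7: cell (4,0)='.' (+0 fires, +1 burnt)
  fire out at step 7

5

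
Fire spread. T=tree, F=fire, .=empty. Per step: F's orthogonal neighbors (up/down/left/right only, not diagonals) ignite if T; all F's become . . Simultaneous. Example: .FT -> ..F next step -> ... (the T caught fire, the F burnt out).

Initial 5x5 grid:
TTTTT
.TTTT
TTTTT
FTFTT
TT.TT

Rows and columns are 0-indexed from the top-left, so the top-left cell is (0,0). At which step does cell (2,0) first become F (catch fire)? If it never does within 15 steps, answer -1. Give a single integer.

Step 1: cell (2,0)='F' (+5 fires, +2 burnt)
  -> target ignites at step 1
Step 2: cell (2,0)='.' (+6 fires, +5 burnt)
Step 3: cell (2,0)='.' (+5 fires, +6 burnt)
Step 4: cell (2,0)='.' (+3 fires, +5 burnt)
Step 5: cell (2,0)='.' (+2 fires, +3 burnt)
Step 6: cell (2,0)='.' (+0 fires, +2 burnt)
  fire out at step 6

1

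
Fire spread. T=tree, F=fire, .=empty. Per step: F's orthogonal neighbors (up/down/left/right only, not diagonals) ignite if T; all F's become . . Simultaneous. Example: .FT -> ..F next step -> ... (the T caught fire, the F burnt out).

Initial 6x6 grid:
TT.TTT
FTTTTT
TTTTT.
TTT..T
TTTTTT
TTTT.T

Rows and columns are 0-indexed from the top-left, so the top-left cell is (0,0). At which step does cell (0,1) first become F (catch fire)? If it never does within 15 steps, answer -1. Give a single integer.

Step 1: cell (0,1)='T' (+3 fires, +1 burnt)
Step 2: cell (0,1)='F' (+4 fires, +3 burnt)
  -> target ignites at step 2
Step 3: cell (0,1)='.' (+4 fires, +4 burnt)
Step 4: cell (0,1)='.' (+6 fires, +4 burnt)
Step 5: cell (0,1)='.' (+5 fires, +6 burnt)
Step 6: cell (0,1)='.' (+3 fires, +5 burnt)
Step 7: cell (0,1)='.' (+2 fires, +3 burnt)
Step 8: cell (0,1)='.' (+1 fires, +2 burnt)
Step 9: cell (0,1)='.' (+2 fires, +1 burnt)
Step 10: cell (0,1)='.' (+0 fires, +2 burnt)
  fire out at step 10

2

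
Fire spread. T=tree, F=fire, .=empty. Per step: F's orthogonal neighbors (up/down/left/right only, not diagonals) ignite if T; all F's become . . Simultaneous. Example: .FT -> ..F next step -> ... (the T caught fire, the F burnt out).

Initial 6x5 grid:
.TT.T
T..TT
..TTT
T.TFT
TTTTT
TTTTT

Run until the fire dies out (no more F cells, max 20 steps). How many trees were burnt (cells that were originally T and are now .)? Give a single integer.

Answer: 19

Derivation:
Step 1: +4 fires, +1 burnt (F count now 4)
Step 2: +6 fires, +4 burnt (F count now 6)
Step 3: +4 fires, +6 burnt (F count now 4)
Step 4: +3 fires, +4 burnt (F count now 3)
Step 5: +2 fires, +3 burnt (F count now 2)
Step 6: +0 fires, +2 burnt (F count now 0)
Fire out after step 6
Initially T: 22, now '.': 27
Total burnt (originally-T cells now '.'): 19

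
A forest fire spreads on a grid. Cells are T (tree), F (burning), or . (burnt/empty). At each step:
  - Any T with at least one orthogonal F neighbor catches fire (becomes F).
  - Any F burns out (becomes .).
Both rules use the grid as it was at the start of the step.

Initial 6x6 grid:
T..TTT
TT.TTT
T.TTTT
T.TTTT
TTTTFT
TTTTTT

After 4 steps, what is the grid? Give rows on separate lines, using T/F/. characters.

Step 1: 4 trees catch fire, 1 burn out
  T..TTT
  TT.TTT
  T.TTTT
  T.TTFT
  TTTF.F
  TTTTFT
Step 2: 6 trees catch fire, 4 burn out
  T..TTT
  TT.TTT
  T.TTFT
  T.TF.F
  TTF...
  TTTF.F
Step 3: 6 trees catch fire, 6 burn out
  T..TTT
  TT.TFT
  T.TF.F
  T.F...
  TF....
  TTF...
Step 4: 6 trees catch fire, 6 burn out
  T..TFT
  TT.F.F
  T.F...
  T.....
  F.....
  TF....

T..TFT
TT.F.F
T.F...
T.....
F.....
TF....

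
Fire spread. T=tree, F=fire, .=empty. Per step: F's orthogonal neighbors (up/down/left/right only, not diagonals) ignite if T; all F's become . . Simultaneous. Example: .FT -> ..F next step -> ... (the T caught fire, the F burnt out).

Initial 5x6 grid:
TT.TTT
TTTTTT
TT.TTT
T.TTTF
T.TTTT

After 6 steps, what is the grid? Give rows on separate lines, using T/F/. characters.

Step 1: 3 trees catch fire, 1 burn out
  TT.TTT
  TTTTTT
  TT.TTF
  T.TTF.
  T.TTTF
Step 2: 4 trees catch fire, 3 burn out
  TT.TTT
  TTTTTF
  TT.TF.
  T.TF..
  T.TTF.
Step 3: 5 trees catch fire, 4 burn out
  TT.TTF
  TTTTF.
  TT.F..
  T.F...
  T.TF..
Step 4: 3 trees catch fire, 5 burn out
  TT.TF.
  TTTF..
  TT....
  T.....
  T.F...
Step 5: 2 trees catch fire, 3 burn out
  TT.F..
  TTF...
  TT....
  T.....
  T.....
Step 6: 1 trees catch fire, 2 burn out
  TT....
  TF....
  TT....
  T.....
  T.....

TT....
TF....
TT....
T.....
T.....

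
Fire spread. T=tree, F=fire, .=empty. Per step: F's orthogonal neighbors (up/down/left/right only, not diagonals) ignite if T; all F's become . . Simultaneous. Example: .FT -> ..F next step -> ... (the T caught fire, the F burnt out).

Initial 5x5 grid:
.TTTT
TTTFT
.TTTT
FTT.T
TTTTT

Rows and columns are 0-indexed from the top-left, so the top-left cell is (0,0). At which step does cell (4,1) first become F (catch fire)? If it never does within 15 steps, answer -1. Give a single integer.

Step 1: cell (4,1)='T' (+6 fires, +2 burnt)
Step 2: cell (4,1)='F' (+8 fires, +6 burnt)
  -> target ignites at step 2
Step 3: cell (4,1)='.' (+4 fires, +8 burnt)
Step 4: cell (4,1)='.' (+2 fires, +4 burnt)
Step 5: cell (4,1)='.' (+0 fires, +2 burnt)
  fire out at step 5

2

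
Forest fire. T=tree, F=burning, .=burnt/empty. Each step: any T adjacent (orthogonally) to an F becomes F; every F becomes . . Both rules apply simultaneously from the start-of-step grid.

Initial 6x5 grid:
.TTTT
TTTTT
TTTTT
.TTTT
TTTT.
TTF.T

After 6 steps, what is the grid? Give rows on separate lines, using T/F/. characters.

Step 1: 2 trees catch fire, 1 burn out
  .TTTT
  TTTTT
  TTTTT
  .TTTT
  TTFT.
  TF..T
Step 2: 4 trees catch fire, 2 burn out
  .TTTT
  TTTTT
  TTTTT
  .TFTT
  TF.F.
  F...T
Step 3: 4 trees catch fire, 4 burn out
  .TTTT
  TTTTT
  TTFTT
  .F.FT
  F....
  ....T
Step 4: 4 trees catch fire, 4 burn out
  .TTTT
  TTFTT
  TF.FT
  ....F
  .....
  ....T
Step 5: 5 trees catch fire, 4 burn out
  .TFTT
  TF.FT
  F...F
  .....
  .....
  ....T
Step 6: 4 trees catch fire, 5 burn out
  .F.FT
  F...F
  .....
  .....
  .....
  ....T

.F.FT
F...F
.....
.....
.....
....T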